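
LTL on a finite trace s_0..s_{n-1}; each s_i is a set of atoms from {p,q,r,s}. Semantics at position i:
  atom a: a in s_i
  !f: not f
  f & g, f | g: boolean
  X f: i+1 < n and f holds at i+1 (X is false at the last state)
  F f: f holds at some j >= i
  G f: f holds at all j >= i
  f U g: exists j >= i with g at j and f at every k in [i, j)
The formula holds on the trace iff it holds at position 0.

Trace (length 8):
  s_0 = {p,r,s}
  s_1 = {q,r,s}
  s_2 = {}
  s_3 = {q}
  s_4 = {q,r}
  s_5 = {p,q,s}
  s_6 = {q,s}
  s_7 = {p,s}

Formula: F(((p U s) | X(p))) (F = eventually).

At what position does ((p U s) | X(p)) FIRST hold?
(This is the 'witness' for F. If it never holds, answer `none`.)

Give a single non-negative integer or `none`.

s_0={p,r,s}: ((p U s) | X(p))=True (p U s)=True p=True s=True X(p)=False
s_1={q,r,s}: ((p U s) | X(p))=True (p U s)=True p=False s=True X(p)=False
s_2={}: ((p U s) | X(p))=False (p U s)=False p=False s=False X(p)=False
s_3={q}: ((p U s) | X(p))=False (p U s)=False p=False s=False X(p)=False
s_4={q,r}: ((p U s) | X(p))=True (p U s)=False p=False s=False X(p)=True
s_5={p,q,s}: ((p U s) | X(p))=True (p U s)=True p=True s=True X(p)=False
s_6={q,s}: ((p U s) | X(p))=True (p U s)=True p=False s=True X(p)=True
s_7={p,s}: ((p U s) | X(p))=True (p U s)=True p=True s=True X(p)=False
F(((p U s) | X(p))) holds; first witness at position 0.

Answer: 0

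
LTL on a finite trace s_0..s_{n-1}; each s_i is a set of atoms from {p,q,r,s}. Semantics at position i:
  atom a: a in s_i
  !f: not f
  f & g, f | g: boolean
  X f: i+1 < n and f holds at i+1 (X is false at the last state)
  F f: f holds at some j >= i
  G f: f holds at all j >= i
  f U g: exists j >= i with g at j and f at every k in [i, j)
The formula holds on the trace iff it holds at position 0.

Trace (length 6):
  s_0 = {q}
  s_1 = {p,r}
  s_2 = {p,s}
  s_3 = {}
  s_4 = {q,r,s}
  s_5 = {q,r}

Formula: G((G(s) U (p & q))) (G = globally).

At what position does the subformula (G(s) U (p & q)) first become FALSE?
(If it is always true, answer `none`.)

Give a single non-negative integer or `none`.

s_0={q}: (G(s) U (p & q))=False G(s)=False s=False (p & q)=False p=False q=True
s_1={p,r}: (G(s) U (p & q))=False G(s)=False s=False (p & q)=False p=True q=False
s_2={p,s}: (G(s) U (p & q))=False G(s)=False s=True (p & q)=False p=True q=False
s_3={}: (G(s) U (p & q))=False G(s)=False s=False (p & q)=False p=False q=False
s_4={q,r,s}: (G(s) U (p & q))=False G(s)=False s=True (p & q)=False p=False q=True
s_5={q,r}: (G(s) U (p & q))=False G(s)=False s=False (p & q)=False p=False q=True
G((G(s) U (p & q))) holds globally = False
First violation at position 0.

Answer: 0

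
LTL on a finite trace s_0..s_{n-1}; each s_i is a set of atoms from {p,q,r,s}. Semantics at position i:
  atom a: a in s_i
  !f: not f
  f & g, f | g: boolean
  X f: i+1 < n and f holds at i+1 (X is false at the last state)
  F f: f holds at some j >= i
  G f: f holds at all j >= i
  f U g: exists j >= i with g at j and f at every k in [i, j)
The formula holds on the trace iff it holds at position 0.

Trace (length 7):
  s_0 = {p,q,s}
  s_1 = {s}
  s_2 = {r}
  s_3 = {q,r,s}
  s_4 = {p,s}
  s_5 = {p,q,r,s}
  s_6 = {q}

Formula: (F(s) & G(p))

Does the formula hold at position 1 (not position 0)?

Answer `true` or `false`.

Answer: false

Derivation:
s_0={p,q,s}: (F(s) & G(p))=False F(s)=True s=True G(p)=False p=True
s_1={s}: (F(s) & G(p))=False F(s)=True s=True G(p)=False p=False
s_2={r}: (F(s) & G(p))=False F(s)=True s=False G(p)=False p=False
s_3={q,r,s}: (F(s) & G(p))=False F(s)=True s=True G(p)=False p=False
s_4={p,s}: (F(s) & G(p))=False F(s)=True s=True G(p)=False p=True
s_5={p,q,r,s}: (F(s) & G(p))=False F(s)=True s=True G(p)=False p=True
s_6={q}: (F(s) & G(p))=False F(s)=False s=False G(p)=False p=False
Evaluating at position 1: result = False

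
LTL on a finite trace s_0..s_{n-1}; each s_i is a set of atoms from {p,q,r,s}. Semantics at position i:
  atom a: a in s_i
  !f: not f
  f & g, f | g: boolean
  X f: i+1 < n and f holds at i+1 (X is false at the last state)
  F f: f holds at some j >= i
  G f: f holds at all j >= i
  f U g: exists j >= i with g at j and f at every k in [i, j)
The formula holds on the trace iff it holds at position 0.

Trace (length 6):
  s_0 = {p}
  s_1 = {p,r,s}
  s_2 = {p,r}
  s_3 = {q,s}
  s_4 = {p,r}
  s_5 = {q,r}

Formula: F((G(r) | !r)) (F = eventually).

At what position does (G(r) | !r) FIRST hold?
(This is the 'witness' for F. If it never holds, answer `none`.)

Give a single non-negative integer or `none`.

Answer: 0

Derivation:
s_0={p}: (G(r) | !r)=True G(r)=False r=False !r=True
s_1={p,r,s}: (G(r) | !r)=False G(r)=False r=True !r=False
s_2={p,r}: (G(r) | !r)=False G(r)=False r=True !r=False
s_3={q,s}: (G(r) | !r)=True G(r)=False r=False !r=True
s_4={p,r}: (G(r) | !r)=True G(r)=True r=True !r=False
s_5={q,r}: (G(r) | !r)=True G(r)=True r=True !r=False
F((G(r) | !r)) holds; first witness at position 0.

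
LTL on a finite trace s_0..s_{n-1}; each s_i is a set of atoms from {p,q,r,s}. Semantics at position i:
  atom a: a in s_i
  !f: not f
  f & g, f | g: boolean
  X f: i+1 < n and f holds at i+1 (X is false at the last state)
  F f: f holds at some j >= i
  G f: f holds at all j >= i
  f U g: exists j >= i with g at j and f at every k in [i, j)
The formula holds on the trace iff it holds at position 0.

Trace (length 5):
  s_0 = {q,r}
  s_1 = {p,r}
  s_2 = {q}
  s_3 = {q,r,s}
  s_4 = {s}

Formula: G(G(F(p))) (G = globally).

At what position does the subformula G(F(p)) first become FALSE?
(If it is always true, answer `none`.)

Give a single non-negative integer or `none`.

s_0={q,r}: G(F(p))=False F(p)=True p=False
s_1={p,r}: G(F(p))=False F(p)=True p=True
s_2={q}: G(F(p))=False F(p)=False p=False
s_3={q,r,s}: G(F(p))=False F(p)=False p=False
s_4={s}: G(F(p))=False F(p)=False p=False
G(G(F(p))) holds globally = False
First violation at position 0.

Answer: 0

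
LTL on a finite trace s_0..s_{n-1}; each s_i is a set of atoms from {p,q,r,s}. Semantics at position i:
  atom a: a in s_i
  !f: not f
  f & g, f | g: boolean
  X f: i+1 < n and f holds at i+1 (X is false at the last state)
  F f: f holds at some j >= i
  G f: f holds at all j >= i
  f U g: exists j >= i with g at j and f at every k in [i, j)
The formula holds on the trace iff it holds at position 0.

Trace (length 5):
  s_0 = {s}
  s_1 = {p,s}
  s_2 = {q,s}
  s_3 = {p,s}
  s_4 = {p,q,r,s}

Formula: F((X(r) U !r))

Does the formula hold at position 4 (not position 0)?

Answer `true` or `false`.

Answer: false

Derivation:
s_0={s}: F((X(r) U !r))=True (X(r) U !r)=True X(r)=False r=False !r=True
s_1={p,s}: F((X(r) U !r))=True (X(r) U !r)=True X(r)=False r=False !r=True
s_2={q,s}: F((X(r) U !r))=True (X(r) U !r)=True X(r)=False r=False !r=True
s_3={p,s}: F((X(r) U !r))=True (X(r) U !r)=True X(r)=True r=False !r=True
s_4={p,q,r,s}: F((X(r) U !r))=False (X(r) U !r)=False X(r)=False r=True !r=False
Evaluating at position 4: result = False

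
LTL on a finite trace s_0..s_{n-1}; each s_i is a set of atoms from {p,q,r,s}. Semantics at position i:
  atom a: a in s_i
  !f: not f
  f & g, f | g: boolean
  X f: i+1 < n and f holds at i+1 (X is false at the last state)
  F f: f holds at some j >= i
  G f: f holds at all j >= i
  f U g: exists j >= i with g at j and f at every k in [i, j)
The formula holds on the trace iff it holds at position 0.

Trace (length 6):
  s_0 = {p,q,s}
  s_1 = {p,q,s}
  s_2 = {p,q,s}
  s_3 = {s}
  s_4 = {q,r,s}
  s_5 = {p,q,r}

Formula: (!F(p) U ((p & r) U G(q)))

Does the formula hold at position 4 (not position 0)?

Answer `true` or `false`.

Answer: true

Derivation:
s_0={p,q,s}: (!F(p) U ((p & r) U G(q)))=False !F(p)=False F(p)=True p=True ((p & r) U G(q))=False (p & r)=False r=False G(q)=False q=True
s_1={p,q,s}: (!F(p) U ((p & r) U G(q)))=False !F(p)=False F(p)=True p=True ((p & r) U G(q))=False (p & r)=False r=False G(q)=False q=True
s_2={p,q,s}: (!F(p) U ((p & r) U G(q)))=False !F(p)=False F(p)=True p=True ((p & r) U G(q))=False (p & r)=False r=False G(q)=False q=True
s_3={s}: (!F(p) U ((p & r) U G(q)))=False !F(p)=False F(p)=True p=False ((p & r) U G(q))=False (p & r)=False r=False G(q)=False q=False
s_4={q,r,s}: (!F(p) U ((p & r) U G(q)))=True !F(p)=False F(p)=True p=False ((p & r) U G(q))=True (p & r)=False r=True G(q)=True q=True
s_5={p,q,r}: (!F(p) U ((p & r) U G(q)))=True !F(p)=False F(p)=True p=True ((p & r) U G(q))=True (p & r)=True r=True G(q)=True q=True
Evaluating at position 4: result = True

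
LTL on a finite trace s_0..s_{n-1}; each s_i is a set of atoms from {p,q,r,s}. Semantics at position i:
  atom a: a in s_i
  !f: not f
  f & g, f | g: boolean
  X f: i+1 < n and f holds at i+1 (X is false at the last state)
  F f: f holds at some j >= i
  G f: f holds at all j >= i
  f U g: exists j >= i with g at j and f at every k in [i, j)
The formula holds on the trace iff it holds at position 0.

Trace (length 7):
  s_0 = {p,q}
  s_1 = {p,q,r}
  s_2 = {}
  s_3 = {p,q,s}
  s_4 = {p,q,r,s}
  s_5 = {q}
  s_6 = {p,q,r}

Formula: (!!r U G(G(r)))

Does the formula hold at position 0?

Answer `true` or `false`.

Answer: false

Derivation:
s_0={p,q}: (!!r U G(G(r)))=False !!r=False !r=True r=False G(G(r))=False G(r)=False
s_1={p,q,r}: (!!r U G(G(r)))=False !!r=True !r=False r=True G(G(r))=False G(r)=False
s_2={}: (!!r U G(G(r)))=False !!r=False !r=True r=False G(G(r))=False G(r)=False
s_3={p,q,s}: (!!r U G(G(r)))=False !!r=False !r=True r=False G(G(r))=False G(r)=False
s_4={p,q,r,s}: (!!r U G(G(r)))=False !!r=True !r=False r=True G(G(r))=False G(r)=False
s_5={q}: (!!r U G(G(r)))=False !!r=False !r=True r=False G(G(r))=False G(r)=False
s_6={p,q,r}: (!!r U G(G(r)))=True !!r=True !r=False r=True G(G(r))=True G(r)=True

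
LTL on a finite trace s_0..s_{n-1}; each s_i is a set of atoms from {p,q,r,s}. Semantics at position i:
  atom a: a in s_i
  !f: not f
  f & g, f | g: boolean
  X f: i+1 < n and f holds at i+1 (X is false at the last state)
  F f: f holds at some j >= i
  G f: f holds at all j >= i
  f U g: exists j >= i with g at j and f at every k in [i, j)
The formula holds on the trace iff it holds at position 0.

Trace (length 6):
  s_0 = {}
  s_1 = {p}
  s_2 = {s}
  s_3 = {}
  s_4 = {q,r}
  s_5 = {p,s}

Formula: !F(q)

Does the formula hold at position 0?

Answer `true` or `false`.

s_0={}: !F(q)=False F(q)=True q=False
s_1={p}: !F(q)=False F(q)=True q=False
s_2={s}: !F(q)=False F(q)=True q=False
s_3={}: !F(q)=False F(q)=True q=False
s_4={q,r}: !F(q)=False F(q)=True q=True
s_5={p,s}: !F(q)=True F(q)=False q=False

Answer: false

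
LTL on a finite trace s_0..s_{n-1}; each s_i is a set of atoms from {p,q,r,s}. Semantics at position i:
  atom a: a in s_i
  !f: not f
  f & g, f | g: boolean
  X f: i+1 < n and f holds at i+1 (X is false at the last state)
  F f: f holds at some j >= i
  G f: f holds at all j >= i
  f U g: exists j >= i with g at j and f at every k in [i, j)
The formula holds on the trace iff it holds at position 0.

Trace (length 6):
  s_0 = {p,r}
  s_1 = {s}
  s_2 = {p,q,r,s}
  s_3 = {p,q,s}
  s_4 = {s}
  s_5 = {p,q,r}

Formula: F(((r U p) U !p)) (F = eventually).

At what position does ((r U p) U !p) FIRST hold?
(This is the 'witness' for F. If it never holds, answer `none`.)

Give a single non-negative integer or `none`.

s_0={p,r}: ((r U p) U !p)=True (r U p)=True r=True p=True !p=False
s_1={s}: ((r U p) U !p)=True (r U p)=False r=False p=False !p=True
s_2={p,q,r,s}: ((r U p) U !p)=True (r U p)=True r=True p=True !p=False
s_3={p,q,s}: ((r U p) U !p)=True (r U p)=True r=False p=True !p=False
s_4={s}: ((r U p) U !p)=True (r U p)=False r=False p=False !p=True
s_5={p,q,r}: ((r U p) U !p)=False (r U p)=True r=True p=True !p=False
F(((r U p) U !p)) holds; first witness at position 0.

Answer: 0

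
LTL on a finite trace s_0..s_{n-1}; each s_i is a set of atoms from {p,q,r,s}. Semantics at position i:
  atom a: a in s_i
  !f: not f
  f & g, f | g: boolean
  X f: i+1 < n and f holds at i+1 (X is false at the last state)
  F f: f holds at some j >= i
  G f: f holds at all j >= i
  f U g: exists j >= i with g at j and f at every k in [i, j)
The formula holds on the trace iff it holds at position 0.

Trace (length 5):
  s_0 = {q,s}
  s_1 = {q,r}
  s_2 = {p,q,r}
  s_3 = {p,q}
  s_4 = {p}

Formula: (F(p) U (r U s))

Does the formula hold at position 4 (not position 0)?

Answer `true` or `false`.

Answer: false

Derivation:
s_0={q,s}: (F(p) U (r U s))=True F(p)=True p=False (r U s)=True r=False s=True
s_1={q,r}: (F(p) U (r U s))=False F(p)=True p=False (r U s)=False r=True s=False
s_2={p,q,r}: (F(p) U (r U s))=False F(p)=True p=True (r U s)=False r=True s=False
s_3={p,q}: (F(p) U (r U s))=False F(p)=True p=True (r U s)=False r=False s=False
s_4={p}: (F(p) U (r U s))=False F(p)=True p=True (r U s)=False r=False s=False
Evaluating at position 4: result = False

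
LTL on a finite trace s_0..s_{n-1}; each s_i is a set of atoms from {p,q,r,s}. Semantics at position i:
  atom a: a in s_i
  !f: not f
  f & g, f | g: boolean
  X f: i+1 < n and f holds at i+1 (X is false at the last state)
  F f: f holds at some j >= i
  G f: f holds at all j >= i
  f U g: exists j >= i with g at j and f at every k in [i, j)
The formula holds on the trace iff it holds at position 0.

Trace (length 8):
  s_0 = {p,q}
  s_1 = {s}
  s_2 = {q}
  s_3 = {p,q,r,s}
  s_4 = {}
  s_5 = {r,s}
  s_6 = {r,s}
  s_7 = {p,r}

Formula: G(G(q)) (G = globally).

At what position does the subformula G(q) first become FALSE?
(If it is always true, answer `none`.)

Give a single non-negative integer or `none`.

Answer: 0

Derivation:
s_0={p,q}: G(q)=False q=True
s_1={s}: G(q)=False q=False
s_2={q}: G(q)=False q=True
s_3={p,q,r,s}: G(q)=False q=True
s_4={}: G(q)=False q=False
s_5={r,s}: G(q)=False q=False
s_6={r,s}: G(q)=False q=False
s_7={p,r}: G(q)=False q=False
G(G(q)) holds globally = False
First violation at position 0.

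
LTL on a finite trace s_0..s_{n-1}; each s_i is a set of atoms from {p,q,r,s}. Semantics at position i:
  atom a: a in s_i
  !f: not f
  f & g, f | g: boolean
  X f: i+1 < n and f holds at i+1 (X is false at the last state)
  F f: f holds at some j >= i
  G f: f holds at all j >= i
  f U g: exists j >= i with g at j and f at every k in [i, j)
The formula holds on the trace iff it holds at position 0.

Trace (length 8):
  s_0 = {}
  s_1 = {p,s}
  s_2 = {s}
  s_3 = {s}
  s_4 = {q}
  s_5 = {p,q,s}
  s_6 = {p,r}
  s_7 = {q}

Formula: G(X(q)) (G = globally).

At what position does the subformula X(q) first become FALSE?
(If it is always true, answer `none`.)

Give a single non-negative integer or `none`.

s_0={}: X(q)=False q=False
s_1={p,s}: X(q)=False q=False
s_2={s}: X(q)=False q=False
s_3={s}: X(q)=True q=False
s_4={q}: X(q)=True q=True
s_5={p,q,s}: X(q)=False q=True
s_6={p,r}: X(q)=True q=False
s_7={q}: X(q)=False q=True
G(X(q)) holds globally = False
First violation at position 0.

Answer: 0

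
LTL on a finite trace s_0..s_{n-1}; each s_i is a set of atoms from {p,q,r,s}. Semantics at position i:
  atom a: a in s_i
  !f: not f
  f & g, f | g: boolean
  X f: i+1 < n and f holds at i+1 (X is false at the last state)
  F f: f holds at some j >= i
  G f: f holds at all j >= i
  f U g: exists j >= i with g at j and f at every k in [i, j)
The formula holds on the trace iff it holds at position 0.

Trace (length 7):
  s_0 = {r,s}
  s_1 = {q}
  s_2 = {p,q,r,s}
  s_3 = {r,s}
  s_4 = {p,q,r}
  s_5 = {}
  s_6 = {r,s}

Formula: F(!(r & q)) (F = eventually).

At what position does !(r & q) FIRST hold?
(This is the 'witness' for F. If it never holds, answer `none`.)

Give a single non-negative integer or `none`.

s_0={r,s}: !(r & q)=True (r & q)=False r=True q=False
s_1={q}: !(r & q)=True (r & q)=False r=False q=True
s_2={p,q,r,s}: !(r & q)=False (r & q)=True r=True q=True
s_3={r,s}: !(r & q)=True (r & q)=False r=True q=False
s_4={p,q,r}: !(r & q)=False (r & q)=True r=True q=True
s_5={}: !(r & q)=True (r & q)=False r=False q=False
s_6={r,s}: !(r & q)=True (r & q)=False r=True q=False
F(!(r & q)) holds; first witness at position 0.

Answer: 0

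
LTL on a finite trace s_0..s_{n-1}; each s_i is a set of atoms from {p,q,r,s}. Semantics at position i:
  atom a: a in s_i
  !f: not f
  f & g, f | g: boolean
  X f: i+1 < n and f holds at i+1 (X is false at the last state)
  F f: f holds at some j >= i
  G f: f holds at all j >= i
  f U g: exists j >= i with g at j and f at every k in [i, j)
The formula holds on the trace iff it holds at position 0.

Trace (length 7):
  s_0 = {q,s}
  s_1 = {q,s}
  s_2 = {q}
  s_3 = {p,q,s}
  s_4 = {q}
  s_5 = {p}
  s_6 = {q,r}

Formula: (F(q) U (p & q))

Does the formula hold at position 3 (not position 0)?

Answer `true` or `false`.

Answer: true

Derivation:
s_0={q,s}: (F(q) U (p & q))=True F(q)=True q=True (p & q)=False p=False
s_1={q,s}: (F(q) U (p & q))=True F(q)=True q=True (p & q)=False p=False
s_2={q}: (F(q) U (p & q))=True F(q)=True q=True (p & q)=False p=False
s_3={p,q,s}: (F(q) U (p & q))=True F(q)=True q=True (p & q)=True p=True
s_4={q}: (F(q) U (p & q))=False F(q)=True q=True (p & q)=False p=False
s_5={p}: (F(q) U (p & q))=False F(q)=True q=False (p & q)=False p=True
s_6={q,r}: (F(q) U (p & q))=False F(q)=True q=True (p & q)=False p=False
Evaluating at position 3: result = True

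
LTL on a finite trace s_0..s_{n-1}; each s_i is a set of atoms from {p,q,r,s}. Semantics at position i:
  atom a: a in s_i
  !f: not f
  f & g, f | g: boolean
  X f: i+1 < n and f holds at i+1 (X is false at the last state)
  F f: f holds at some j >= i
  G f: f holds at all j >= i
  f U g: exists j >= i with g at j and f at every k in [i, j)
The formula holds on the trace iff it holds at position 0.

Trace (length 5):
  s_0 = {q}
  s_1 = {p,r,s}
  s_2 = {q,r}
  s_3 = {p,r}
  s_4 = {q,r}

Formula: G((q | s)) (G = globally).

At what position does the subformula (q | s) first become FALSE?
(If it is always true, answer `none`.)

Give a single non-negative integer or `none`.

s_0={q}: (q | s)=True q=True s=False
s_1={p,r,s}: (q | s)=True q=False s=True
s_2={q,r}: (q | s)=True q=True s=False
s_3={p,r}: (q | s)=False q=False s=False
s_4={q,r}: (q | s)=True q=True s=False
G((q | s)) holds globally = False
First violation at position 3.

Answer: 3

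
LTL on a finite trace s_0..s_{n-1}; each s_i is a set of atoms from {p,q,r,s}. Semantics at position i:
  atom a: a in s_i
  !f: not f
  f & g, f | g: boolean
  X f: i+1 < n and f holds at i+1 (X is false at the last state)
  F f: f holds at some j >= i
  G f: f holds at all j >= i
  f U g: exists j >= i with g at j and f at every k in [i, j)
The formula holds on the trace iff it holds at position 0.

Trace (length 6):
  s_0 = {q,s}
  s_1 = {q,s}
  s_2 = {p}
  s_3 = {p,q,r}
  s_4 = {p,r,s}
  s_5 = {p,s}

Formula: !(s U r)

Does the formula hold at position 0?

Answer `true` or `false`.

s_0={q,s}: !(s U r)=True (s U r)=False s=True r=False
s_1={q,s}: !(s U r)=True (s U r)=False s=True r=False
s_2={p}: !(s U r)=True (s U r)=False s=False r=False
s_3={p,q,r}: !(s U r)=False (s U r)=True s=False r=True
s_4={p,r,s}: !(s U r)=False (s U r)=True s=True r=True
s_5={p,s}: !(s U r)=True (s U r)=False s=True r=False

Answer: true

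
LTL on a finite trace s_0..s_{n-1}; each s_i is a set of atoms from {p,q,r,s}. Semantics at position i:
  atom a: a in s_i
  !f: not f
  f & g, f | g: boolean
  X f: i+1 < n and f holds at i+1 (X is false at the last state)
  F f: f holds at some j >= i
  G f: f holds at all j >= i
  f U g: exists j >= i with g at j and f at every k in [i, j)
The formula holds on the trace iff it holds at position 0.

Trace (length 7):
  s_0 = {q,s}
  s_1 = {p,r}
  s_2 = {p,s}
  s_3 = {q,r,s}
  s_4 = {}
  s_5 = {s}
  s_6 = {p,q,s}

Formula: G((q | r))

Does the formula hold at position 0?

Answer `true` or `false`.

Answer: false

Derivation:
s_0={q,s}: G((q | r))=False (q | r)=True q=True r=False
s_1={p,r}: G((q | r))=False (q | r)=True q=False r=True
s_2={p,s}: G((q | r))=False (q | r)=False q=False r=False
s_3={q,r,s}: G((q | r))=False (q | r)=True q=True r=True
s_4={}: G((q | r))=False (q | r)=False q=False r=False
s_5={s}: G((q | r))=False (q | r)=False q=False r=False
s_6={p,q,s}: G((q | r))=True (q | r)=True q=True r=False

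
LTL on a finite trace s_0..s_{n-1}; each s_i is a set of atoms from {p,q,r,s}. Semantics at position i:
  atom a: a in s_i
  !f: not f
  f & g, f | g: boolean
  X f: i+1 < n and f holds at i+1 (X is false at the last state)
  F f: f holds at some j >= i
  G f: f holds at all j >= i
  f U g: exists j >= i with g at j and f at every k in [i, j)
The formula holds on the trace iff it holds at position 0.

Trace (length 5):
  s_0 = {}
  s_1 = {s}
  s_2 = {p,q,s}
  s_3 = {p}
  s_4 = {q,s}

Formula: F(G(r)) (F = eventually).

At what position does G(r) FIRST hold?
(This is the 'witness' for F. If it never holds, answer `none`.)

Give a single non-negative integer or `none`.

Answer: none

Derivation:
s_0={}: G(r)=False r=False
s_1={s}: G(r)=False r=False
s_2={p,q,s}: G(r)=False r=False
s_3={p}: G(r)=False r=False
s_4={q,s}: G(r)=False r=False
F(G(r)) does not hold (no witness exists).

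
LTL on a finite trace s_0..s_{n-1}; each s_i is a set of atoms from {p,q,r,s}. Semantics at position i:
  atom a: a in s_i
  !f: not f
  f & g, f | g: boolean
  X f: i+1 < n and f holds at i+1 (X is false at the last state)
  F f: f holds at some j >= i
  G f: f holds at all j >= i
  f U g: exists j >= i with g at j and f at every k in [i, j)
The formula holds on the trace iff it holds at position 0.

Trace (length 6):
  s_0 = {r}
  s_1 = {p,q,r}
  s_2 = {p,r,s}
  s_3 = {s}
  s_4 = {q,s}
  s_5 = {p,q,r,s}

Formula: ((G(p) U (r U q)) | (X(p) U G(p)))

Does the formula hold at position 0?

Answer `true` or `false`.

Answer: true

Derivation:
s_0={r}: ((G(p) U (r U q)) | (X(p) U G(p)))=True (G(p) U (r U q))=True G(p)=False p=False (r U q)=True r=True q=False (X(p) U G(p))=False X(p)=True
s_1={p,q,r}: ((G(p) U (r U q)) | (X(p) U G(p)))=True (G(p) U (r U q))=True G(p)=False p=True (r U q)=True r=True q=True (X(p) U G(p))=False X(p)=True
s_2={p,r,s}: ((G(p) U (r U q)) | (X(p) U G(p)))=False (G(p) U (r U q))=False G(p)=False p=True (r U q)=False r=True q=False (X(p) U G(p))=False X(p)=False
s_3={s}: ((G(p) U (r U q)) | (X(p) U G(p)))=False (G(p) U (r U q))=False G(p)=False p=False (r U q)=False r=False q=False (X(p) U G(p))=False X(p)=False
s_4={q,s}: ((G(p) U (r U q)) | (X(p) U G(p)))=True (G(p) U (r U q))=True G(p)=False p=False (r U q)=True r=False q=True (X(p) U G(p))=True X(p)=True
s_5={p,q,r,s}: ((G(p) U (r U q)) | (X(p) U G(p)))=True (G(p) U (r U q))=True G(p)=True p=True (r U q)=True r=True q=True (X(p) U G(p))=True X(p)=False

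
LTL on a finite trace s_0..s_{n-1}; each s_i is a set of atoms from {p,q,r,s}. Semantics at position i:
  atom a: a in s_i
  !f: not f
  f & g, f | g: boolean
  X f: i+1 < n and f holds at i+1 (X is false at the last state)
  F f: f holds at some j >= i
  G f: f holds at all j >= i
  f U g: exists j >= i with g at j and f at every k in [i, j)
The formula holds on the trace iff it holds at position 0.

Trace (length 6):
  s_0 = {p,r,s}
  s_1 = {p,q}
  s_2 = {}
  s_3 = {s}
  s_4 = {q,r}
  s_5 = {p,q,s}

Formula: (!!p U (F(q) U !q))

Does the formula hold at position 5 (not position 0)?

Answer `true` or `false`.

s_0={p,r,s}: (!!p U (F(q) U !q))=True !!p=True !p=False p=True (F(q) U !q)=True F(q)=True q=False !q=True
s_1={p,q}: (!!p U (F(q) U !q))=True !!p=True !p=False p=True (F(q) U !q)=True F(q)=True q=True !q=False
s_2={}: (!!p U (F(q) U !q))=True !!p=False !p=True p=False (F(q) U !q)=True F(q)=True q=False !q=True
s_3={s}: (!!p U (F(q) U !q))=True !!p=False !p=True p=False (F(q) U !q)=True F(q)=True q=False !q=True
s_4={q,r}: (!!p U (F(q) U !q))=False !!p=False !p=True p=False (F(q) U !q)=False F(q)=True q=True !q=False
s_5={p,q,s}: (!!p U (F(q) U !q))=False !!p=True !p=False p=True (F(q) U !q)=False F(q)=True q=True !q=False
Evaluating at position 5: result = False

Answer: false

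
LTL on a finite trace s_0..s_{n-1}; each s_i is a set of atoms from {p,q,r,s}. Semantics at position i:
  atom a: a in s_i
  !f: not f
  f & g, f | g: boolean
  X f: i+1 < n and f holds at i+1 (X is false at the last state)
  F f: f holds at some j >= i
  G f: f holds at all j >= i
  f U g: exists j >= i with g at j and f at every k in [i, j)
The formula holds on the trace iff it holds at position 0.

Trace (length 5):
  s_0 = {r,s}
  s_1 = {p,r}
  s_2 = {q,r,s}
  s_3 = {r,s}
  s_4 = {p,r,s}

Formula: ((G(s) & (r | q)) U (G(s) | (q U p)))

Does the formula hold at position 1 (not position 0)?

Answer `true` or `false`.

Answer: true

Derivation:
s_0={r,s}: ((G(s) & (r | q)) U (G(s) | (q U p)))=False (G(s) & (r | q))=False G(s)=False s=True (r | q)=True r=True q=False (G(s) | (q U p))=False (q U p)=False p=False
s_1={p,r}: ((G(s) & (r | q)) U (G(s) | (q U p)))=True (G(s) & (r | q))=False G(s)=False s=False (r | q)=True r=True q=False (G(s) | (q U p))=True (q U p)=True p=True
s_2={q,r,s}: ((G(s) & (r | q)) U (G(s) | (q U p)))=True (G(s) & (r | q))=True G(s)=True s=True (r | q)=True r=True q=True (G(s) | (q U p))=True (q U p)=False p=False
s_3={r,s}: ((G(s) & (r | q)) U (G(s) | (q U p)))=True (G(s) & (r | q))=True G(s)=True s=True (r | q)=True r=True q=False (G(s) | (q U p))=True (q U p)=False p=False
s_4={p,r,s}: ((G(s) & (r | q)) U (G(s) | (q U p)))=True (G(s) & (r | q))=True G(s)=True s=True (r | q)=True r=True q=False (G(s) | (q U p))=True (q U p)=True p=True
Evaluating at position 1: result = True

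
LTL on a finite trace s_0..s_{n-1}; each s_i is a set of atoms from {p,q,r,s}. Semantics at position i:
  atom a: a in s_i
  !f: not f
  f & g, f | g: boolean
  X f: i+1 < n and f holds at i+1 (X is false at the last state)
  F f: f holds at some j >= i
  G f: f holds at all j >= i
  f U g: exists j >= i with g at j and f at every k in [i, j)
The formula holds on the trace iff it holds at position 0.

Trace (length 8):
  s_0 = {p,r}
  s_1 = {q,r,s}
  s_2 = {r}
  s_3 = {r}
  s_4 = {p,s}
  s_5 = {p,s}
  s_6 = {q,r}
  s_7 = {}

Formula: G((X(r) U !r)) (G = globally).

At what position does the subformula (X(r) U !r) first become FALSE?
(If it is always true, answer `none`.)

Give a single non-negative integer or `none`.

s_0={p,r}: (X(r) U !r)=False X(r)=True r=True !r=False
s_1={q,r,s}: (X(r) U !r)=False X(r)=True r=True !r=False
s_2={r}: (X(r) U !r)=False X(r)=True r=True !r=False
s_3={r}: (X(r) U !r)=False X(r)=False r=True !r=False
s_4={p,s}: (X(r) U !r)=True X(r)=False r=False !r=True
s_5={p,s}: (X(r) U !r)=True X(r)=True r=False !r=True
s_6={q,r}: (X(r) U !r)=False X(r)=False r=True !r=False
s_7={}: (X(r) U !r)=True X(r)=False r=False !r=True
G((X(r) U !r)) holds globally = False
First violation at position 0.

Answer: 0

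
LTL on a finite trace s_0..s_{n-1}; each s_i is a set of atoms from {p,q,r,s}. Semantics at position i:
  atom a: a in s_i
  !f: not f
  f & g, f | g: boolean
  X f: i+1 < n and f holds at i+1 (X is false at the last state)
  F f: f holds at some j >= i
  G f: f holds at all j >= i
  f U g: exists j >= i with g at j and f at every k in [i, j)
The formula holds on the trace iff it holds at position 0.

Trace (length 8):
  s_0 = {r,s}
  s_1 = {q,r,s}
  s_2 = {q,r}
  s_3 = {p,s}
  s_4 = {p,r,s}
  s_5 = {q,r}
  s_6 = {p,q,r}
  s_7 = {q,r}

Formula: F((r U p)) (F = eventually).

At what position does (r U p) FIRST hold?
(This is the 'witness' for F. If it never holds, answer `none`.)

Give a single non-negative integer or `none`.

s_0={r,s}: (r U p)=True r=True p=False
s_1={q,r,s}: (r U p)=True r=True p=False
s_2={q,r}: (r U p)=True r=True p=False
s_3={p,s}: (r U p)=True r=False p=True
s_4={p,r,s}: (r U p)=True r=True p=True
s_5={q,r}: (r U p)=True r=True p=False
s_6={p,q,r}: (r U p)=True r=True p=True
s_7={q,r}: (r U p)=False r=True p=False
F((r U p)) holds; first witness at position 0.

Answer: 0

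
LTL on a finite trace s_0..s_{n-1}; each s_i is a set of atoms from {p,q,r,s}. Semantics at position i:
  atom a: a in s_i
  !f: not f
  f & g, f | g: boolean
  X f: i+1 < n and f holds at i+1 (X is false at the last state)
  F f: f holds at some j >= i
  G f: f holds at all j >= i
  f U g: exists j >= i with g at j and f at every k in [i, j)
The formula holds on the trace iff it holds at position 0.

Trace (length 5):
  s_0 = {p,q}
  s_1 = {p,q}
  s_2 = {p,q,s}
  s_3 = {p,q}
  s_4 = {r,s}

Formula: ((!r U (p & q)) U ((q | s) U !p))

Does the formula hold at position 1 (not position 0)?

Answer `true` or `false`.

Answer: true

Derivation:
s_0={p,q}: ((!r U (p & q)) U ((q | s) U !p))=True (!r U (p & q))=True !r=True r=False (p & q)=True p=True q=True ((q | s) U !p)=True (q | s)=True s=False !p=False
s_1={p,q}: ((!r U (p & q)) U ((q | s) U !p))=True (!r U (p & q))=True !r=True r=False (p & q)=True p=True q=True ((q | s) U !p)=True (q | s)=True s=False !p=False
s_2={p,q,s}: ((!r U (p & q)) U ((q | s) U !p))=True (!r U (p & q))=True !r=True r=False (p & q)=True p=True q=True ((q | s) U !p)=True (q | s)=True s=True !p=False
s_3={p,q}: ((!r U (p & q)) U ((q | s) U !p))=True (!r U (p & q))=True !r=True r=False (p & q)=True p=True q=True ((q | s) U !p)=True (q | s)=True s=False !p=False
s_4={r,s}: ((!r U (p & q)) U ((q | s) U !p))=True (!r U (p & q))=False !r=False r=True (p & q)=False p=False q=False ((q | s) U !p)=True (q | s)=True s=True !p=True
Evaluating at position 1: result = True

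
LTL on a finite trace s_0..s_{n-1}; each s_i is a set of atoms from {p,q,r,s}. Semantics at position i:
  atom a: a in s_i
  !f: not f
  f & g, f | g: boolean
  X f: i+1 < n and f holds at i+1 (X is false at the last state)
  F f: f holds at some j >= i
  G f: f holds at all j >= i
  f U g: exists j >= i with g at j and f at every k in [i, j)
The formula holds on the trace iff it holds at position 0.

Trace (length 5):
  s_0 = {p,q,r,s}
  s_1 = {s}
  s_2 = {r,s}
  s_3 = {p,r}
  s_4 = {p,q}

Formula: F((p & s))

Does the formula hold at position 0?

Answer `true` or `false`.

s_0={p,q,r,s}: F((p & s))=True (p & s)=True p=True s=True
s_1={s}: F((p & s))=False (p & s)=False p=False s=True
s_2={r,s}: F((p & s))=False (p & s)=False p=False s=True
s_3={p,r}: F((p & s))=False (p & s)=False p=True s=False
s_4={p,q}: F((p & s))=False (p & s)=False p=True s=False

Answer: true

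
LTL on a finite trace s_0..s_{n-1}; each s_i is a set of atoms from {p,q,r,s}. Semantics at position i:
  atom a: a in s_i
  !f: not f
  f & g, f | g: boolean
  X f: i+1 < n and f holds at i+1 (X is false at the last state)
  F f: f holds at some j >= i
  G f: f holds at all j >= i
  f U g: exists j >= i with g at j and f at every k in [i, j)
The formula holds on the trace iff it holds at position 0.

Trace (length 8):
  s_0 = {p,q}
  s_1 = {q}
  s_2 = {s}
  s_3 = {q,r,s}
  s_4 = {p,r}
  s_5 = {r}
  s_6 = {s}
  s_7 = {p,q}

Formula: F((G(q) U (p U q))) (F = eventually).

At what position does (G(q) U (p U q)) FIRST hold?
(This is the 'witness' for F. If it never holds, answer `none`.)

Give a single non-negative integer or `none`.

s_0={p,q}: (G(q) U (p U q))=True G(q)=False q=True (p U q)=True p=True
s_1={q}: (G(q) U (p U q))=True G(q)=False q=True (p U q)=True p=False
s_2={s}: (G(q) U (p U q))=False G(q)=False q=False (p U q)=False p=False
s_3={q,r,s}: (G(q) U (p U q))=True G(q)=False q=True (p U q)=True p=False
s_4={p,r}: (G(q) U (p U q))=False G(q)=False q=False (p U q)=False p=True
s_5={r}: (G(q) U (p U q))=False G(q)=False q=False (p U q)=False p=False
s_6={s}: (G(q) U (p U q))=False G(q)=False q=False (p U q)=False p=False
s_7={p,q}: (G(q) U (p U q))=True G(q)=True q=True (p U q)=True p=True
F((G(q) U (p U q))) holds; first witness at position 0.

Answer: 0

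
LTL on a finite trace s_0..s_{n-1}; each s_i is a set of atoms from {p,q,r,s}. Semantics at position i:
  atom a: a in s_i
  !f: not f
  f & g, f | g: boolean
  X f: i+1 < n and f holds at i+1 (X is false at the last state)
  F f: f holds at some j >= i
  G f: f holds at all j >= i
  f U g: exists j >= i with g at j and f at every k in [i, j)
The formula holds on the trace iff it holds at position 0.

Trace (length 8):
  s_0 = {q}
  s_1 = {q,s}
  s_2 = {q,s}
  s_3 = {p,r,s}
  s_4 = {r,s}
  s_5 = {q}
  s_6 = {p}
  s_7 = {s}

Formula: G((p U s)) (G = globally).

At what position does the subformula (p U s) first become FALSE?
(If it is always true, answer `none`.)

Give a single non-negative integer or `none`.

Answer: 0

Derivation:
s_0={q}: (p U s)=False p=False s=False
s_1={q,s}: (p U s)=True p=False s=True
s_2={q,s}: (p U s)=True p=False s=True
s_3={p,r,s}: (p U s)=True p=True s=True
s_4={r,s}: (p U s)=True p=False s=True
s_5={q}: (p U s)=False p=False s=False
s_6={p}: (p U s)=True p=True s=False
s_7={s}: (p U s)=True p=False s=True
G((p U s)) holds globally = False
First violation at position 0.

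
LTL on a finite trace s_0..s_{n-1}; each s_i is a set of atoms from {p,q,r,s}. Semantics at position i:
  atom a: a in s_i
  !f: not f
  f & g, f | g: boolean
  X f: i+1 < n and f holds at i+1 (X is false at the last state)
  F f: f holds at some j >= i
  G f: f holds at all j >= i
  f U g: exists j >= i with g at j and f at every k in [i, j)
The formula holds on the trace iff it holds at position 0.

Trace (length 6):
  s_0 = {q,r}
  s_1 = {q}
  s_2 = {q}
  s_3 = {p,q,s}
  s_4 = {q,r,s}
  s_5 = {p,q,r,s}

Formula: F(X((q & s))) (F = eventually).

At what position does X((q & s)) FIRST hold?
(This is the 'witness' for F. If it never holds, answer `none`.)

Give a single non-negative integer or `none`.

s_0={q,r}: X((q & s))=False (q & s)=False q=True s=False
s_1={q}: X((q & s))=False (q & s)=False q=True s=False
s_2={q}: X((q & s))=True (q & s)=False q=True s=False
s_3={p,q,s}: X((q & s))=True (q & s)=True q=True s=True
s_4={q,r,s}: X((q & s))=True (q & s)=True q=True s=True
s_5={p,q,r,s}: X((q & s))=False (q & s)=True q=True s=True
F(X((q & s))) holds; first witness at position 2.

Answer: 2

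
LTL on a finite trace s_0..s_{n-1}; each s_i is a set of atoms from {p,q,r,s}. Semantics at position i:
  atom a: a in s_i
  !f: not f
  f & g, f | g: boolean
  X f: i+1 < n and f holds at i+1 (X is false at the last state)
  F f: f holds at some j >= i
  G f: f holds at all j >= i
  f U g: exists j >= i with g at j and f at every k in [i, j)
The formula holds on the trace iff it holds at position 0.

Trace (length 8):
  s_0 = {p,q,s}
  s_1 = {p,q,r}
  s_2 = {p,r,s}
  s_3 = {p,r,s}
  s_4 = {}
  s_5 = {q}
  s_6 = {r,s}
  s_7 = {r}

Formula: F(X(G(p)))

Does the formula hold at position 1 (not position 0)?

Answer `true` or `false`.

s_0={p,q,s}: F(X(G(p)))=False X(G(p))=False G(p)=False p=True
s_1={p,q,r}: F(X(G(p)))=False X(G(p))=False G(p)=False p=True
s_2={p,r,s}: F(X(G(p)))=False X(G(p))=False G(p)=False p=True
s_3={p,r,s}: F(X(G(p)))=False X(G(p))=False G(p)=False p=True
s_4={}: F(X(G(p)))=False X(G(p))=False G(p)=False p=False
s_5={q}: F(X(G(p)))=False X(G(p))=False G(p)=False p=False
s_6={r,s}: F(X(G(p)))=False X(G(p))=False G(p)=False p=False
s_7={r}: F(X(G(p)))=False X(G(p))=False G(p)=False p=False
Evaluating at position 1: result = False

Answer: false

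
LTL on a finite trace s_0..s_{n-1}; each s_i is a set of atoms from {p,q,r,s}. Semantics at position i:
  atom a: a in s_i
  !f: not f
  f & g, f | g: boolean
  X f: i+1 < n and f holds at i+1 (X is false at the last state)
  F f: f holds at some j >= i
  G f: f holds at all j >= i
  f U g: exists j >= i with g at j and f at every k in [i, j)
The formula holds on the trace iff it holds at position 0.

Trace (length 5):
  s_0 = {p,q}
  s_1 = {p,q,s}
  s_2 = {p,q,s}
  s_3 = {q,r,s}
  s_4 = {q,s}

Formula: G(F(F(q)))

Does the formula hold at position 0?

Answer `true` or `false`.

s_0={p,q}: G(F(F(q)))=True F(F(q))=True F(q)=True q=True
s_1={p,q,s}: G(F(F(q)))=True F(F(q))=True F(q)=True q=True
s_2={p,q,s}: G(F(F(q)))=True F(F(q))=True F(q)=True q=True
s_3={q,r,s}: G(F(F(q)))=True F(F(q))=True F(q)=True q=True
s_4={q,s}: G(F(F(q)))=True F(F(q))=True F(q)=True q=True

Answer: true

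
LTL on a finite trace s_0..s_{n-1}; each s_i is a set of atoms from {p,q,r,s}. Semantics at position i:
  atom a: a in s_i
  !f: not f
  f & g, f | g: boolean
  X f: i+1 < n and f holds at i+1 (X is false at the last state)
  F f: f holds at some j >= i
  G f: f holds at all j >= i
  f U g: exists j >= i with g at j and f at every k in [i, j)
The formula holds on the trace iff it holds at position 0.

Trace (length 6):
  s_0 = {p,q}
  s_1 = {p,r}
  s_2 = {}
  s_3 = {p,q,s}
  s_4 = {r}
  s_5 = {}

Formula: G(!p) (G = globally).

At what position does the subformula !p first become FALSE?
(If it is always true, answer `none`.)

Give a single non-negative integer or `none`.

s_0={p,q}: !p=False p=True
s_1={p,r}: !p=False p=True
s_2={}: !p=True p=False
s_3={p,q,s}: !p=False p=True
s_4={r}: !p=True p=False
s_5={}: !p=True p=False
G(!p) holds globally = False
First violation at position 0.

Answer: 0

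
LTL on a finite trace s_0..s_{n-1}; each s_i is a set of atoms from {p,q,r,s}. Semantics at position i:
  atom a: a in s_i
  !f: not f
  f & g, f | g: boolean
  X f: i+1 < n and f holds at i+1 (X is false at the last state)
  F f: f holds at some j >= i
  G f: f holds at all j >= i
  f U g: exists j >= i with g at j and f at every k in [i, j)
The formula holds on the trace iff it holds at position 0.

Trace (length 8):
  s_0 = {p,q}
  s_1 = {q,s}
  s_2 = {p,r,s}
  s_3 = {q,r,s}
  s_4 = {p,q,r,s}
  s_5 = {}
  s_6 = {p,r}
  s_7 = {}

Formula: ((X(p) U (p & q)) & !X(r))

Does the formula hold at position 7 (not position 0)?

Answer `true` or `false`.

s_0={p,q}: ((X(p) U (p & q)) & !X(r))=True (X(p) U (p & q))=True X(p)=False p=True (p & q)=True q=True !X(r)=True X(r)=False r=False
s_1={q,s}: ((X(p) U (p & q)) & !X(r))=False (X(p) U (p & q))=False X(p)=True p=False (p & q)=False q=True !X(r)=False X(r)=True r=False
s_2={p,r,s}: ((X(p) U (p & q)) & !X(r))=False (X(p) U (p & q))=False X(p)=False p=True (p & q)=False q=False !X(r)=False X(r)=True r=True
s_3={q,r,s}: ((X(p) U (p & q)) & !X(r))=False (X(p) U (p & q))=True X(p)=True p=False (p & q)=False q=True !X(r)=False X(r)=True r=True
s_4={p,q,r,s}: ((X(p) U (p & q)) & !X(r))=True (X(p) U (p & q))=True X(p)=False p=True (p & q)=True q=True !X(r)=True X(r)=False r=True
s_5={}: ((X(p) U (p & q)) & !X(r))=False (X(p) U (p & q))=False X(p)=True p=False (p & q)=False q=False !X(r)=False X(r)=True r=False
s_6={p,r}: ((X(p) U (p & q)) & !X(r))=False (X(p) U (p & q))=False X(p)=False p=True (p & q)=False q=False !X(r)=True X(r)=False r=True
s_7={}: ((X(p) U (p & q)) & !X(r))=False (X(p) U (p & q))=False X(p)=False p=False (p & q)=False q=False !X(r)=True X(r)=False r=False
Evaluating at position 7: result = False

Answer: false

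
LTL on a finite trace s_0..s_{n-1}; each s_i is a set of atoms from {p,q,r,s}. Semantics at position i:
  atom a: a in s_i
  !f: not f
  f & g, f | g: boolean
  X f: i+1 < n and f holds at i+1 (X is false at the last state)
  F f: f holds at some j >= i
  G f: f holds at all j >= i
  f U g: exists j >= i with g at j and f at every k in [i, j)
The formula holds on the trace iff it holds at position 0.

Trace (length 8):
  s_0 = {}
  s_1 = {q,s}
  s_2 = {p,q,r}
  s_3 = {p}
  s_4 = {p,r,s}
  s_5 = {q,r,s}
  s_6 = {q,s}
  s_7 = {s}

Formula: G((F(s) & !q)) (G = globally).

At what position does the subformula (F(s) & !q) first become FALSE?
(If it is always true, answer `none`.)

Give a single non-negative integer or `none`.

s_0={}: (F(s) & !q)=True F(s)=True s=False !q=True q=False
s_1={q,s}: (F(s) & !q)=False F(s)=True s=True !q=False q=True
s_2={p,q,r}: (F(s) & !q)=False F(s)=True s=False !q=False q=True
s_3={p}: (F(s) & !q)=True F(s)=True s=False !q=True q=False
s_4={p,r,s}: (F(s) & !q)=True F(s)=True s=True !q=True q=False
s_5={q,r,s}: (F(s) & !q)=False F(s)=True s=True !q=False q=True
s_6={q,s}: (F(s) & !q)=False F(s)=True s=True !q=False q=True
s_7={s}: (F(s) & !q)=True F(s)=True s=True !q=True q=False
G((F(s) & !q)) holds globally = False
First violation at position 1.

Answer: 1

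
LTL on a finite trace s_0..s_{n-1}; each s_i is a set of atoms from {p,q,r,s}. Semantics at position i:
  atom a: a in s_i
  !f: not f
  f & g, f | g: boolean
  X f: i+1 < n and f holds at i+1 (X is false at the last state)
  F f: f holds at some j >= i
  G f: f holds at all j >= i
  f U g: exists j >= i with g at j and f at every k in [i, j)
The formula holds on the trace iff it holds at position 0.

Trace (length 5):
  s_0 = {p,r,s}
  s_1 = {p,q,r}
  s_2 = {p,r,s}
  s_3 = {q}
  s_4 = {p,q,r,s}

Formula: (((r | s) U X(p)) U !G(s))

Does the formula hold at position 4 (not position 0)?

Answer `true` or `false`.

Answer: false

Derivation:
s_0={p,r,s}: (((r | s) U X(p)) U !G(s))=True ((r | s) U X(p))=True (r | s)=True r=True s=True X(p)=True p=True !G(s)=True G(s)=False
s_1={p,q,r}: (((r | s) U X(p)) U !G(s))=True ((r | s) U X(p))=True (r | s)=True r=True s=False X(p)=True p=True !G(s)=True G(s)=False
s_2={p,r,s}: (((r | s) U X(p)) U !G(s))=True ((r | s) U X(p))=True (r | s)=True r=True s=True X(p)=False p=True !G(s)=True G(s)=False
s_3={q}: (((r | s) U X(p)) U !G(s))=True ((r | s) U X(p))=True (r | s)=False r=False s=False X(p)=True p=False !G(s)=True G(s)=False
s_4={p,q,r,s}: (((r | s) U X(p)) U !G(s))=False ((r | s) U X(p))=False (r | s)=True r=True s=True X(p)=False p=True !G(s)=False G(s)=True
Evaluating at position 4: result = False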